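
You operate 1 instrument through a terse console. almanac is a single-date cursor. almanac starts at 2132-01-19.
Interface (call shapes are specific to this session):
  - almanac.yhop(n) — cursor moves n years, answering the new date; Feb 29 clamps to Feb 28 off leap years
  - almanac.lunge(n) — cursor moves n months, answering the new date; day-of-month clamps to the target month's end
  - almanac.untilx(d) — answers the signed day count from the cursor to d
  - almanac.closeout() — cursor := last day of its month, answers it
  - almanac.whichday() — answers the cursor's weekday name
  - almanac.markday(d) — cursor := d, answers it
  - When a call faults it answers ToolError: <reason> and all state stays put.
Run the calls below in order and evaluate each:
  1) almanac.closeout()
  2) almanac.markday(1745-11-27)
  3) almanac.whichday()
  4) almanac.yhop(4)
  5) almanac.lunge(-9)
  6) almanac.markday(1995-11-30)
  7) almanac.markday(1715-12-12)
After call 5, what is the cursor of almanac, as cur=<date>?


Answer: cur=1749-02-27

Derivation:
I try almanac.closeout(), and get 2132-01-31.
Then almanac.markday on d→1745-11-27, giving 1745-11-27.
I call almanac.whichday, and see Saturday.
Calling almanac.yhop on n→4, → 1749-11-27.
I invoke almanac.lunge on n→-9, and observe 1749-02-27.
Invoking almanac.markday on d→1995-11-30, giving 1995-11-30.
I run almanac.markday on d→1715-12-12, and see 1715-12-12.


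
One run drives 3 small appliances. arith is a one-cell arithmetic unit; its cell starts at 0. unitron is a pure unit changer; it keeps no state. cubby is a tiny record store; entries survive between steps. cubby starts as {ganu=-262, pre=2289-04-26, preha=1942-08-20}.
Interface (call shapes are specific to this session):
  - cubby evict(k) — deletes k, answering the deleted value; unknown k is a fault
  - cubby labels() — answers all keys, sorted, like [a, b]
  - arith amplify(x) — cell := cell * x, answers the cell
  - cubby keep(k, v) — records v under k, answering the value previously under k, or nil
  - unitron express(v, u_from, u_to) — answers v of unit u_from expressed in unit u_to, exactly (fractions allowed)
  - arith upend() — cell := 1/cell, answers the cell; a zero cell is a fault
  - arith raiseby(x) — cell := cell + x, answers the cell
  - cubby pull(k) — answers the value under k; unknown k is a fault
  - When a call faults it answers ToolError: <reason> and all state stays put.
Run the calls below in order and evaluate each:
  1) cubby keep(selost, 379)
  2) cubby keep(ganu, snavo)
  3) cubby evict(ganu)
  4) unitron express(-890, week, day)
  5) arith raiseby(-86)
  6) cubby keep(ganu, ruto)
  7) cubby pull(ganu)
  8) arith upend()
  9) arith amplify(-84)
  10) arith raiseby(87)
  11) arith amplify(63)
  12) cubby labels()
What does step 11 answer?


Answer: 238329/43

Derivation:
I run cubby keep with k=selost, v=379, which returns nil.
I use cubby keep with k=ganu, v=snavo, yielding -262.
I run cubby evict with k=ganu, and observe snavo.
I call unitron express with v=-890, u_from=week, u_to=day, and observe -6230.
I run arith raiseby with x=-86, and get -86.
Next I call cubby keep with k=ganu, v=ruto, and get nil.
I call cubby pull with k=ganu, — result: ruto.
Using arith upend, — result: -1/86.
I try arith amplify with x=-84: 42/43.
I run arith raiseby with x=87, which returns 3783/43.
I try arith amplify with x=63: 238329/43.
Next I call cubby labels: [ganu, pre, preha, selost].


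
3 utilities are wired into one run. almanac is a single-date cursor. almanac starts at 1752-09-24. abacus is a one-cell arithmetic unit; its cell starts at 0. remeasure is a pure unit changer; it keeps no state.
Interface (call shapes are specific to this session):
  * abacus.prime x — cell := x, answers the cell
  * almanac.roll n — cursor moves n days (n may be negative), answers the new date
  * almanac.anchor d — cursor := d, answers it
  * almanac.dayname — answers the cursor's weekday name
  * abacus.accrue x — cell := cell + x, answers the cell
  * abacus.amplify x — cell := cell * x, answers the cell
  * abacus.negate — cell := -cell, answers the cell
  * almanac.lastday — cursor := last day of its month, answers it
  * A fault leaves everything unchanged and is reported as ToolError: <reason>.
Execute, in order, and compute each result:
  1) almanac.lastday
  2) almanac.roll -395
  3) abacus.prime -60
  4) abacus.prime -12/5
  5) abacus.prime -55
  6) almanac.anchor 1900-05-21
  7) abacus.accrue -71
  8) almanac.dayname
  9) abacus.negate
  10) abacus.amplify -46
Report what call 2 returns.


Answer: 1751-09-01

Derivation:
-> lastday()
<- 1752-09-30
-> roll(n→-395)
<- 1751-09-01
-> prime(x→-60)
<- -60
-> prime(x→-12/5)
<- -12/5
-> prime(x→-55)
<- -55
-> anchor(d→1900-05-21)
<- 1900-05-21
-> accrue(x→-71)
<- -126
-> dayname()
<- Monday
-> negate()
<- 126
-> amplify(x→-46)
<- -5796


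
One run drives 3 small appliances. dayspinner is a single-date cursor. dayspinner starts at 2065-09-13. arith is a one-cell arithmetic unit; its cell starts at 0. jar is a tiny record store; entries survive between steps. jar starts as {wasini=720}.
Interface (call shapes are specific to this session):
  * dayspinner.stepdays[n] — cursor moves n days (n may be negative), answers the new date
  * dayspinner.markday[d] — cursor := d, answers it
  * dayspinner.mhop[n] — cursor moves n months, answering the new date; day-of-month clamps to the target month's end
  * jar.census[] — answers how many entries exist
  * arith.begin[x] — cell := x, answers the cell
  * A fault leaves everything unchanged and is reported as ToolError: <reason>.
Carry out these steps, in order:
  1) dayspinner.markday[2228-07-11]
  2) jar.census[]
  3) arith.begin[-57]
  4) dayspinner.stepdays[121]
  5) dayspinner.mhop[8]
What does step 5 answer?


Answer: 2229-07-09

Derivation:
Using dayspinner.markday using d=2228-07-11: 2228-07-11.
I run jar.census, → 1.
Then arith.begin using x=-57, and get -57.
I try dayspinner.stepdays using n=121, which returns 2228-11-09.
Then dayspinner.mhop using n=8, giving 2229-07-09.


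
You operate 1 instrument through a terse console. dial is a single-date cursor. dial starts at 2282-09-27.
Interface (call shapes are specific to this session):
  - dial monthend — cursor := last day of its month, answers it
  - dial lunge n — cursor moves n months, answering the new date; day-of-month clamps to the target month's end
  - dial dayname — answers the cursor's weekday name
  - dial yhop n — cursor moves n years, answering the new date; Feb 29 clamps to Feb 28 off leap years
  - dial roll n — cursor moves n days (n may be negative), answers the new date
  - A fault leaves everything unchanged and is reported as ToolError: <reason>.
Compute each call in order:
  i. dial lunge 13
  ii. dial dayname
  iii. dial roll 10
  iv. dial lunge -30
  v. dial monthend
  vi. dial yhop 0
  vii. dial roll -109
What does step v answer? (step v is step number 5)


·→ dial lunge(n: 13)
·← 2283-10-27
·→ dial dayname()
·← Saturday
·→ dial roll(n: 10)
·← 2283-11-06
·→ dial lunge(n: -30)
·← 2281-05-06
·→ dial monthend()
·← 2281-05-31
·→ dial yhop(n: 0)
·← 2281-05-31
·→ dial roll(n: -109)
·← 2281-02-11

Answer: 2281-05-31


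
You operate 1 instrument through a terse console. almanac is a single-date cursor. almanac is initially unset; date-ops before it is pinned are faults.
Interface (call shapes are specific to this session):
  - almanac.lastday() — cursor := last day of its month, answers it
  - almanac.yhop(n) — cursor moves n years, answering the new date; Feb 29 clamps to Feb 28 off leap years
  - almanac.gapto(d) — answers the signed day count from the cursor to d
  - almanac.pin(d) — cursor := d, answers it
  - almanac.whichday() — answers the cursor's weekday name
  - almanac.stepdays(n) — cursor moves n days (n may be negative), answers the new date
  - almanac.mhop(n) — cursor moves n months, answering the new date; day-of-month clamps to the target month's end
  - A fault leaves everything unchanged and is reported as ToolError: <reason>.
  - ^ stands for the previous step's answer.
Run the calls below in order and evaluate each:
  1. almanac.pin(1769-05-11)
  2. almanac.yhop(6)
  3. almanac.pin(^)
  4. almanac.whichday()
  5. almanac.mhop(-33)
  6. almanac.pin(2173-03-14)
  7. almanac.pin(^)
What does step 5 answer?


[in] pin d=1769-05-11
:: 1769-05-11
[in] yhop n=6
:: 1775-05-11
[in] pin d=^
:: 1775-05-11
[in] whichday
:: Thursday
[in] mhop n=-33
:: 1772-08-11
[in] pin d=2173-03-14
:: 2173-03-14
[in] pin d=^
:: 2173-03-14

Answer: 1772-08-11


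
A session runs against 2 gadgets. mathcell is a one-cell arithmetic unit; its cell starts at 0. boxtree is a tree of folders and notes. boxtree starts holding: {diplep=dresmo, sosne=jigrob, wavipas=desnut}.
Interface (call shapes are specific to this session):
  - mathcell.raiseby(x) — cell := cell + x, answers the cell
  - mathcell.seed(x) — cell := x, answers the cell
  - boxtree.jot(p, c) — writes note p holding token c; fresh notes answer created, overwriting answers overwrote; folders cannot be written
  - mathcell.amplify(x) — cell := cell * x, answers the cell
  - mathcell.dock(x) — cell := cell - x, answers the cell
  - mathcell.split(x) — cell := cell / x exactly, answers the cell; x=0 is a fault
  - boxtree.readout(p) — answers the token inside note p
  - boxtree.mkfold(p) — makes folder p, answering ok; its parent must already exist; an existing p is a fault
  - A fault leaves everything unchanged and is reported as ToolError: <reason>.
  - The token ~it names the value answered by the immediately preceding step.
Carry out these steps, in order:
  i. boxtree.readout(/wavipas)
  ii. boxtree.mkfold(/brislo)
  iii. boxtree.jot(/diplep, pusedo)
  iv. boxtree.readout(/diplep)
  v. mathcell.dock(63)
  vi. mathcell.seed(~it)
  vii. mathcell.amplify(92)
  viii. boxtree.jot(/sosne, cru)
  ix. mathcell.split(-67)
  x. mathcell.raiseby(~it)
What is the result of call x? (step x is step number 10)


Answer: 11592/67

Derivation:
→ boxtree.readout(p: /wavipas)
← desnut
→ boxtree.mkfold(p: /brislo)
← ok
→ boxtree.jot(p: /diplep, c: pusedo)
← overwrote
→ boxtree.readout(p: /diplep)
← pusedo
→ mathcell.dock(x: 63)
← -63
→ mathcell.seed(x: ~it)
← -63
→ mathcell.amplify(x: 92)
← -5796
→ boxtree.jot(p: /sosne, c: cru)
← overwrote
→ mathcell.split(x: -67)
← 5796/67
→ mathcell.raiseby(x: ~it)
← 11592/67


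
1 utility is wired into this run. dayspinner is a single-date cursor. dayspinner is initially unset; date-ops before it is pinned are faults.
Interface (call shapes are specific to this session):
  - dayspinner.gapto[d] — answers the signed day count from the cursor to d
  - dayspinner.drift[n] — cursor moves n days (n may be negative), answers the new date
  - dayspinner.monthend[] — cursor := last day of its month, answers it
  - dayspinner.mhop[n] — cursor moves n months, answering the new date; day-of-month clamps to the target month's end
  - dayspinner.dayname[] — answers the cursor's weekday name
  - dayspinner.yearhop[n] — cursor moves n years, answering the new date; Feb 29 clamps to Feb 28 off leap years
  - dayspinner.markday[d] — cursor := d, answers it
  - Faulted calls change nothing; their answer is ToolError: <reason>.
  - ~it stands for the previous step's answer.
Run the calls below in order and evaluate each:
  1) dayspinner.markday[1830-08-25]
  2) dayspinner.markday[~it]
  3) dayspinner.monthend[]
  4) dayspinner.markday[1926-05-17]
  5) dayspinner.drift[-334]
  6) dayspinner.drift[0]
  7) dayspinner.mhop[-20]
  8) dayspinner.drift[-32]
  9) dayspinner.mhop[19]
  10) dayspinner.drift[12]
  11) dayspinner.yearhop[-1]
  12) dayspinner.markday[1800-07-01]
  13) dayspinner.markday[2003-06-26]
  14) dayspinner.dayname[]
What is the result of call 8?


Answer: 1923-09-15

Derivation:
Calling markday with d='1830-08-25', → 1830-08-25.
Next I call markday with d='~it': 1830-08-25.
I run monthend, yielding 1830-08-31.
I use markday with d='1926-05-17', → 1926-05-17.
I call drift with n='-334', yielding 1925-06-17.
I call drift with n='0', → 1925-06-17.
Then mhop with n='-20', and get 1923-10-17.
I call drift with n='-32', and see 1923-09-15.
I call mhop with n='19', yielding 1925-04-15.
Using drift with n='12', → 1925-04-27.
I invoke yearhop with n='-1', — result: 1924-04-27.
I invoke markday with d='1800-07-01', yielding 1800-07-01.
I run markday with d='2003-06-26', and observe 2003-06-26.
Invoking dayname(), which returns Thursday.


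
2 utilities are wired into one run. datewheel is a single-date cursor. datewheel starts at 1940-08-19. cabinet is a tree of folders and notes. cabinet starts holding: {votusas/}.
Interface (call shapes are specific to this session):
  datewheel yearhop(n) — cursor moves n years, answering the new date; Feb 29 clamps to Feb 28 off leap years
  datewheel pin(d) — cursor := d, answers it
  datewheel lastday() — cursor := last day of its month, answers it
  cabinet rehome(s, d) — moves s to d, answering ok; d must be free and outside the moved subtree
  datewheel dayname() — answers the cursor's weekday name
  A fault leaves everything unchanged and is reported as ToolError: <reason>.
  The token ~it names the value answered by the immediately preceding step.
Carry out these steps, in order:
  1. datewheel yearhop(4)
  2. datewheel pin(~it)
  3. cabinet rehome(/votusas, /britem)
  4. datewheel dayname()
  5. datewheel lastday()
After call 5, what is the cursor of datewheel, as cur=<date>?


Answer: cur=1944-08-31

Derivation:
→ datewheel yearhop(n: 4)
← 1944-08-19
→ datewheel pin(d: ~it)
← 1944-08-19
→ cabinet rehome(s: /votusas, d: /britem)
← ok
→ datewheel dayname()
← Saturday
→ datewheel lastday()
← 1944-08-31


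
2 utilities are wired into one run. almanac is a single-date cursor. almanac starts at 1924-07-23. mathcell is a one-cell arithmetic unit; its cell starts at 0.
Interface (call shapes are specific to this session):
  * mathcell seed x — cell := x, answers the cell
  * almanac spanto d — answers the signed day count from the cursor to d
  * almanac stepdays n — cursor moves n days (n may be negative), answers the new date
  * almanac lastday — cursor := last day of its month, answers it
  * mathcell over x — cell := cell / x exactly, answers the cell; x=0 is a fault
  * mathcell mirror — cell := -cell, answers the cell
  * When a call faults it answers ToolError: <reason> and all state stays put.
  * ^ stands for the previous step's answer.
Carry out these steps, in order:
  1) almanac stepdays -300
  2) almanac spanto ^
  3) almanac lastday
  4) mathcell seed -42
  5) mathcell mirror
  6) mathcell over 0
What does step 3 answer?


Answer: 1923-09-30

Derivation:
Using almanac stepdays(n→-300), giving 1923-09-27.
Calling almanac spanto(d→^), giving 0.
Using almanac lastday, and get 1923-09-30.
I invoke mathcell seed(x→-42), and get -42.
I use mathcell mirror, giving 42.
Now I run mathcell over(x→0), which returns ToolError: division by zero.


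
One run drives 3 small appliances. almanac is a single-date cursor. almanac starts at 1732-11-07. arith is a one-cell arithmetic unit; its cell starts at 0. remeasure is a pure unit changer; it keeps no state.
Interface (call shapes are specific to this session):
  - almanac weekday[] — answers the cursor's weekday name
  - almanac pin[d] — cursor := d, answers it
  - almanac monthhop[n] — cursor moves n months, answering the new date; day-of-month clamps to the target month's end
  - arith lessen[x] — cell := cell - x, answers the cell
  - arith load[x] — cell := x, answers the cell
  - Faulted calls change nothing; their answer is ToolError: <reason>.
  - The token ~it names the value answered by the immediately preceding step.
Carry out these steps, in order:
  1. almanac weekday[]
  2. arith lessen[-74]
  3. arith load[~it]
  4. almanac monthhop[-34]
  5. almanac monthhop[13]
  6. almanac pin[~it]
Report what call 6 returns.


Act: almanac weekday[]
Obs: Friday
Act: arith lessen[-74]
Obs: 74
Act: arith load[~it]
Obs: 74
Act: almanac monthhop[-34]
Obs: 1730-01-07
Act: almanac monthhop[13]
Obs: 1731-02-07
Act: almanac pin[~it]
Obs: 1731-02-07

Answer: 1731-02-07


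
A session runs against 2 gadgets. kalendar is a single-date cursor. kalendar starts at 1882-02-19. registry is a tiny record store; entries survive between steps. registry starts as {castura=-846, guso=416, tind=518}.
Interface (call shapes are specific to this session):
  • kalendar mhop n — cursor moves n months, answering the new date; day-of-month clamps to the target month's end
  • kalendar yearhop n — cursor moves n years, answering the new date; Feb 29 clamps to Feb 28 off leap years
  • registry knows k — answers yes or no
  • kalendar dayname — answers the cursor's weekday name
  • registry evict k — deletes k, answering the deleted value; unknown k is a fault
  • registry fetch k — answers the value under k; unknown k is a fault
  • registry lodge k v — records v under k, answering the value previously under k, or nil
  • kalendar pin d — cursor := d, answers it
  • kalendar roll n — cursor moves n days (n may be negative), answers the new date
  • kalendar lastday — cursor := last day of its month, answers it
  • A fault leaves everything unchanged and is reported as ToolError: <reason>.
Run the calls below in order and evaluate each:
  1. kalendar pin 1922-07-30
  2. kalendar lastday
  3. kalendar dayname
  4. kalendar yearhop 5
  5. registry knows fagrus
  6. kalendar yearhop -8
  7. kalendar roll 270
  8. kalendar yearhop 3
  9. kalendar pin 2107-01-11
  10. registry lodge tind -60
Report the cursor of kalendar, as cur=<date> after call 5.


;; 1. kalendar pin(d→1922-07-30) => 1922-07-30
;; 2. kalendar lastday() => 1922-07-31
;; 3. kalendar dayname() => Monday
;; 4. kalendar yearhop(n→5) => 1927-07-31
;; 5. registry knows(k→fagrus) => no
;; 6. kalendar yearhop(n→-8) => 1919-07-31
;; 7. kalendar roll(n→270) => 1920-04-26
;; 8. kalendar yearhop(n→3) => 1923-04-26
;; 9. kalendar pin(d→2107-01-11) => 2107-01-11
;; 10. registry lodge(k→tind, v→-60) => 518

Answer: cur=1927-07-31


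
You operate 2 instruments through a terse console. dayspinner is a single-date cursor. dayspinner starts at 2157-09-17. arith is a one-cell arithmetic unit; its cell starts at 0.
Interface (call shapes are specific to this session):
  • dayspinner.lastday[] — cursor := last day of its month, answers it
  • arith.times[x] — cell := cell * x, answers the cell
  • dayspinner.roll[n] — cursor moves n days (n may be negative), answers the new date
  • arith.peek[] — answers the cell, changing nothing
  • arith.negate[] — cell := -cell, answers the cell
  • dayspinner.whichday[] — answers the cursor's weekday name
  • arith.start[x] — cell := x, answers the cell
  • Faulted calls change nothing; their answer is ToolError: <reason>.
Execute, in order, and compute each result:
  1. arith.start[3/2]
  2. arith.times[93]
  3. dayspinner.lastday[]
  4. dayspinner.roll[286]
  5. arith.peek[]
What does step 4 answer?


Answer: 2158-07-13

Derivation:
;; arith.start(x→3/2) == 3/2
;; arith.times(x→93) == 279/2
;; dayspinner.lastday() == 2157-09-30
;; dayspinner.roll(n→286) == 2158-07-13
;; arith.peek() == 279/2


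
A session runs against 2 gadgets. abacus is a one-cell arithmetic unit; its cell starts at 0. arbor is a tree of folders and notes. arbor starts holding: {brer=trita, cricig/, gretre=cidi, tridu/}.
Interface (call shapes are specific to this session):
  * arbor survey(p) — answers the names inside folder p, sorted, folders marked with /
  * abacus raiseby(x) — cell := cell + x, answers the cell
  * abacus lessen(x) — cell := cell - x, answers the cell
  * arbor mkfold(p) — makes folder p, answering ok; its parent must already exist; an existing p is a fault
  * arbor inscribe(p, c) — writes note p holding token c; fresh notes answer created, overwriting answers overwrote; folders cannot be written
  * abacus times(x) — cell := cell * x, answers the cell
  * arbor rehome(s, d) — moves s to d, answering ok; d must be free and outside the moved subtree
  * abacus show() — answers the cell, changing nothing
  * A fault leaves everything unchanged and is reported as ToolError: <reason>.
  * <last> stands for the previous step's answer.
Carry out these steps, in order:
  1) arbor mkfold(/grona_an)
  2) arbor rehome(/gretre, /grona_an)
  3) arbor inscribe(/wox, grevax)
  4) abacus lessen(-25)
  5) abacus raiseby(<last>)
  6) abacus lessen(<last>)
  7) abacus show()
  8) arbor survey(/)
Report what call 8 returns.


Act: arbor mkfold[p→/grona_an]
Obs: ok
Act: arbor rehome[s→/gretre; d→/grona_an]
Obs: ToolError: exists
Act: arbor inscribe[p→/wox; c→grevax]
Obs: created
Act: abacus lessen[x→-25]
Obs: 25
Act: abacus raiseby[x→<last>]
Obs: 50
Act: abacus lessen[x→<last>]
Obs: 0
Act: abacus show[]
Obs: 0
Act: arbor survey[p→/]
Obs: [brer, cricig/, gretre, grona_an/, tridu/, wox]

Answer: [brer, cricig/, gretre, grona_an/, tridu/, wox]


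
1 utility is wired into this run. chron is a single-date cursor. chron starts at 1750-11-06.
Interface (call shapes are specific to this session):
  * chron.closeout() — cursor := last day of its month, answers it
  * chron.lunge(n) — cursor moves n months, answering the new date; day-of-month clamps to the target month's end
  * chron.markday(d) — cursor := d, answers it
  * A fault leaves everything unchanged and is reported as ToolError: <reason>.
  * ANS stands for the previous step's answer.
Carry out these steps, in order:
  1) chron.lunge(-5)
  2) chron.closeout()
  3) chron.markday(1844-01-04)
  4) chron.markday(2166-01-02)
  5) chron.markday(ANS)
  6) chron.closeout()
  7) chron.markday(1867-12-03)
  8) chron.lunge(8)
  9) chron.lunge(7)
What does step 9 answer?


// lunge(n='-5') -> 1750-06-06
// closeout() -> 1750-06-30
// markday(d='1844-01-04') -> 1844-01-04
// markday(d='2166-01-02') -> 2166-01-02
// markday(d='ANS') -> 2166-01-02
// closeout() -> 2166-01-31
// markday(d='1867-12-03') -> 1867-12-03
// lunge(n='8') -> 1868-08-03
// lunge(n='7') -> 1869-03-03

Answer: 1869-03-03


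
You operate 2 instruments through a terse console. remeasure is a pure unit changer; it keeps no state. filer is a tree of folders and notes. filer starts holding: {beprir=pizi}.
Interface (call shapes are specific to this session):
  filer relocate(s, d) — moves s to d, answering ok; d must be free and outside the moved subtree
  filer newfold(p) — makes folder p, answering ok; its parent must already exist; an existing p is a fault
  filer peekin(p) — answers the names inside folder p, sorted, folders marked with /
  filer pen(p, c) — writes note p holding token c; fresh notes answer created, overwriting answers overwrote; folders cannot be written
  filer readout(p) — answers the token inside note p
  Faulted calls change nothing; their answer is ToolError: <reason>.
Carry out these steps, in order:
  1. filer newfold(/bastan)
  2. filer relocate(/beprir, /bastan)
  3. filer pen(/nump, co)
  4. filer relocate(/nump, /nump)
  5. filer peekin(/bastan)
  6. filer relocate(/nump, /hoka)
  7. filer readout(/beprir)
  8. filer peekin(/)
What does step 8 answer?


! filer newfold(/bastan) == ok
! filer relocate(/beprir, /bastan) == ToolError: exists
! filer pen(/nump, co) == created
! filer relocate(/nump, /nump) == ToolError: exists
! filer peekin(/bastan) == []
! filer relocate(/nump, /hoka) == ok
! filer readout(/beprir) == pizi
! filer peekin(/) == [bastan/, beprir, hoka]

Answer: [bastan/, beprir, hoka]


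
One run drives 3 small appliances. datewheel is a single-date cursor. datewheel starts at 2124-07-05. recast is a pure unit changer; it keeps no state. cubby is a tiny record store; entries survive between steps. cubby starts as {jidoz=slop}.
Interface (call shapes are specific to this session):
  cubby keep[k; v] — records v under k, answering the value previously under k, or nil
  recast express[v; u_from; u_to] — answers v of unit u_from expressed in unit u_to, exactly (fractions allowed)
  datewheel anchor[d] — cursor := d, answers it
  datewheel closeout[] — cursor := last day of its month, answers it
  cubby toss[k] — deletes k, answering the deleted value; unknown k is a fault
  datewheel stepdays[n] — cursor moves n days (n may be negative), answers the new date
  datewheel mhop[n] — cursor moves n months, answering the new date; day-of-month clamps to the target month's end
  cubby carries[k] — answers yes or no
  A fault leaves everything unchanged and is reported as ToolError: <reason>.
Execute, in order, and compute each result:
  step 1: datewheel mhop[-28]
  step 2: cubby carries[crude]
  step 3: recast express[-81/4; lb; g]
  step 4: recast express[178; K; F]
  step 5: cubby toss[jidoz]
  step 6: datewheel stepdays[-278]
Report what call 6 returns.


·→ datewheel mhop(n→-28)
·← 2122-03-05
·→ cubby carries(k→crude)
·← no
·→ recast express(v→-81/4, u_from→lb, u_to→g)
·← -3674098197/400000
·→ recast express(v→178, u_from→K, u_to→F)
·← -13927/100
·→ cubby toss(k→jidoz)
·← slop
·→ datewheel stepdays(n→-278)
·← 2121-05-31

Answer: 2121-05-31


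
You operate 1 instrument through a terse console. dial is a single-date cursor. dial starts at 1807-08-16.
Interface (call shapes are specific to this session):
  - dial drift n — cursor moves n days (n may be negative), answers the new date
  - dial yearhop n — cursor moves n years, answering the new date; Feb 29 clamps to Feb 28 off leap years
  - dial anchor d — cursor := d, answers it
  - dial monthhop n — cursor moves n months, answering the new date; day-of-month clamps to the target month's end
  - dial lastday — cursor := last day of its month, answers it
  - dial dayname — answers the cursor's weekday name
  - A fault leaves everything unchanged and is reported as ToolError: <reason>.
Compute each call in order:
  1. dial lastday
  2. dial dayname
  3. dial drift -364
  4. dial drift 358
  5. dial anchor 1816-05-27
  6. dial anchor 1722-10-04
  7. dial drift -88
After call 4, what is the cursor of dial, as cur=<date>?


Answer: cur=1807-08-25

Derivation:
[in] dial lastday
:: 1807-08-31
[in] dial dayname
:: Monday
[in] dial drift -364
:: 1806-09-01
[in] dial drift 358
:: 1807-08-25
[in] dial anchor 1816-05-27
:: 1816-05-27
[in] dial anchor 1722-10-04
:: 1722-10-04
[in] dial drift -88
:: 1722-07-08


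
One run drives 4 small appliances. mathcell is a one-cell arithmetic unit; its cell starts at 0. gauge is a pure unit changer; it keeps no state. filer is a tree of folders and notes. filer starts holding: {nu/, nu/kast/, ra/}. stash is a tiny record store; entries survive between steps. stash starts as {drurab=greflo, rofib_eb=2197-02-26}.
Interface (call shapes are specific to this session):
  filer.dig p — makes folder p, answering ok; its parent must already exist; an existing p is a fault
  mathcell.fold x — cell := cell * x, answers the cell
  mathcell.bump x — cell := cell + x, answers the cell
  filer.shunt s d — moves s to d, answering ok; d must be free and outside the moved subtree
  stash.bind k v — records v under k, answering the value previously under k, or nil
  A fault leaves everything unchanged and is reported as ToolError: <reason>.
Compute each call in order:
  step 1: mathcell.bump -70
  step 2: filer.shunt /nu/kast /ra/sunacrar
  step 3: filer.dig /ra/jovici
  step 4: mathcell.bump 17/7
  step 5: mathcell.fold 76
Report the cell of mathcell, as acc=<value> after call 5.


Answer: acc=-35948/7

Derivation:
>>> bump x=-70
= -70
>>> shunt s=/nu/kast d=/ra/sunacrar
= ok
>>> dig p=/ra/jovici
= ok
>>> bump x=17/7
= -473/7
>>> fold x=76
= -35948/7


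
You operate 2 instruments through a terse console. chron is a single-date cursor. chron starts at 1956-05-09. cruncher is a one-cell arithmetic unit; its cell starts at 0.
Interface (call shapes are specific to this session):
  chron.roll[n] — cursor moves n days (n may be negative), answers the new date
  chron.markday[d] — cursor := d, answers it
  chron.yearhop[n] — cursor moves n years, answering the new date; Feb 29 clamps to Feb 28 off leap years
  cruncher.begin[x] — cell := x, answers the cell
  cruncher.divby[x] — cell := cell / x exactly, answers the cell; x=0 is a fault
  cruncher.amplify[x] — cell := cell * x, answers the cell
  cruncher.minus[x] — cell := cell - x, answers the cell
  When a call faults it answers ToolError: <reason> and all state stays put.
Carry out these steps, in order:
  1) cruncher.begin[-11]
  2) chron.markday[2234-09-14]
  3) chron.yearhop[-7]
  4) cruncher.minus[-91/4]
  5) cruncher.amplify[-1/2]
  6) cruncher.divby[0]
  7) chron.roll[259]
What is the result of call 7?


Next I call cruncher.begin with x→-11, and get -11.
Now I run chron.markday with d→2234-09-14, which returns 2234-09-14.
I call chron.yearhop with n→-7, and get 2227-09-14.
Invoking cruncher.minus with x→-91/4: 47/4.
Calling cruncher.amplify with x→-1/2, which returns -47/8.
Calling cruncher.divby with x→0, yielding ToolError: division by zero.
Invoking chron.roll with n→259, and see 2228-05-30.

Answer: 2228-05-30


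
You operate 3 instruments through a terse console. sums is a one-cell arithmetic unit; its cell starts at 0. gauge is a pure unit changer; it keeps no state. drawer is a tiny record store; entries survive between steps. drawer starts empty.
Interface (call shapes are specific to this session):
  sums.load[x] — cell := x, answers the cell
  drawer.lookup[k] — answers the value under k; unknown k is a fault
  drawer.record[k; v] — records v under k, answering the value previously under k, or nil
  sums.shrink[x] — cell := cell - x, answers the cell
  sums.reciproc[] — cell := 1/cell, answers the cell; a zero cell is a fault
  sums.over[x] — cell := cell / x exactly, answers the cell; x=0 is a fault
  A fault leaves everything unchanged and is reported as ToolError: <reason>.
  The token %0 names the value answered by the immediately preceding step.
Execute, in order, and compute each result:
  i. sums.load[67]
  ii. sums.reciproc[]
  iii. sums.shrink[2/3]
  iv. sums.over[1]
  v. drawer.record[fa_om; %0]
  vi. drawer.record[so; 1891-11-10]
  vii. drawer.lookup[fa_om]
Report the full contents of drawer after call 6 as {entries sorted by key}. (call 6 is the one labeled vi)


Answer: {fa_om=-131/201, so=1891-11-10}

Derivation:
$ load x→67
:: 67
$ reciproc
:: 1/67
$ shrink x→2/3
:: -131/201
$ over x→1
:: -131/201
$ record k→fa_om v→%0
:: nil
$ record k→so v→1891-11-10
:: nil
$ lookup k→fa_om
:: -131/201


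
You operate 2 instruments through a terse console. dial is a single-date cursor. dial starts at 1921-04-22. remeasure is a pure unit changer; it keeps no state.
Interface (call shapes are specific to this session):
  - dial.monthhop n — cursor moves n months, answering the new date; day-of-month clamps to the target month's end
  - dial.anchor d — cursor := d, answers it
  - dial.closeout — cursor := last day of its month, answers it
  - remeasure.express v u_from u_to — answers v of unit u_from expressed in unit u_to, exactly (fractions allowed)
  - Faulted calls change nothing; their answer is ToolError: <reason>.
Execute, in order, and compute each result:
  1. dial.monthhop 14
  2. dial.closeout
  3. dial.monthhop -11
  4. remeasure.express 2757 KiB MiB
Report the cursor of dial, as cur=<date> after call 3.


-> monthhop(n='14')
<- 1922-06-22
-> closeout()
<- 1922-06-30
-> monthhop(n='-11')
<- 1921-07-30
-> express(v='2757', u_from='KiB', u_to='MiB')
<- 2757/1024

Answer: cur=1921-07-30


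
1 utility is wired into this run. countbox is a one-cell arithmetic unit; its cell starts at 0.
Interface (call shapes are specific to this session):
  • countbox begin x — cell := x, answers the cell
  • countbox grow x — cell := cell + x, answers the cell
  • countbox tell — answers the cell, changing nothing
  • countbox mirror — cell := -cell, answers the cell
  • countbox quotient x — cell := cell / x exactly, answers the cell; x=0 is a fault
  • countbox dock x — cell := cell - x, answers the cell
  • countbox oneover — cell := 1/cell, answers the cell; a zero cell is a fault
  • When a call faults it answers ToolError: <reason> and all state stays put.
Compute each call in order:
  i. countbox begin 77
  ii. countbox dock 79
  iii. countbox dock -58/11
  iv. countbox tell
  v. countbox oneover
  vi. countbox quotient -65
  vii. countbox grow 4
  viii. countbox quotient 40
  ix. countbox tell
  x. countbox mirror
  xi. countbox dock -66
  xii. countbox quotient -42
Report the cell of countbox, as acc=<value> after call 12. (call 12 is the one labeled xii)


// 1. countbox begin(x: 77) => 77
// 2. countbox dock(x: 79) => -2
// 3. countbox dock(x: -58/11) => 36/11
// 4. countbox tell() => 36/11
// 5. countbox oneover() => 11/36
// 6. countbox quotient(x: -65) => -11/2340
// 7. countbox grow(x: 4) => 9349/2340
// 8. countbox quotient(x: 40) => 9349/93600
// 9. countbox tell() => 9349/93600
// 10. countbox mirror() => -9349/93600
// 11. countbox dock(x: -66) => 6168251/93600
// 12. countbox quotient(x: -42) => -6168251/3931200

Answer: acc=-6168251/3931200


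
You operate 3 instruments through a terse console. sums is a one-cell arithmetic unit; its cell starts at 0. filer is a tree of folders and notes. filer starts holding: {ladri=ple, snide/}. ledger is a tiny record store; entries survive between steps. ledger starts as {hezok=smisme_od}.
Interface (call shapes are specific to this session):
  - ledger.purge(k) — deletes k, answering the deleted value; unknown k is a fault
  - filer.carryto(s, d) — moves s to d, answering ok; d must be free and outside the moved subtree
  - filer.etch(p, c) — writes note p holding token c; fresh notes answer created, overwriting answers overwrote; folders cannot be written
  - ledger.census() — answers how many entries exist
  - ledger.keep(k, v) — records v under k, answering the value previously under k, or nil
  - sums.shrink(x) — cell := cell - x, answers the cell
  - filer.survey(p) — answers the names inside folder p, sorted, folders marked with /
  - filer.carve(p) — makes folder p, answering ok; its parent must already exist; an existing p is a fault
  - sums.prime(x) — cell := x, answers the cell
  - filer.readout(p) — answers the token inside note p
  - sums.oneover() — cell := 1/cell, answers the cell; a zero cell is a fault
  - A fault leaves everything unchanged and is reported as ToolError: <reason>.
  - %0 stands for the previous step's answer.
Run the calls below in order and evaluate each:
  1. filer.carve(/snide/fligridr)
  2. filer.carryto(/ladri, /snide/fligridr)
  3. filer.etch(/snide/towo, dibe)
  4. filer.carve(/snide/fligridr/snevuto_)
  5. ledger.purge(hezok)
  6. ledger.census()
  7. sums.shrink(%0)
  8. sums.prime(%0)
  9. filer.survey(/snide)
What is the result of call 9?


Answer: [fligridr/, towo]

Derivation:
Do: filer.carve[p: /snide/fligridr]
See: ok
Do: filer.carryto[s: /ladri; d: /snide/fligridr]
See: ToolError: exists
Do: filer.etch[p: /snide/towo; c: dibe]
See: created
Do: filer.carve[p: /snide/fligridr/snevuto_]
See: ok
Do: ledger.purge[k: hezok]
See: smisme_od
Do: ledger.census[]
See: 0
Do: sums.shrink[x: %0]
See: 0
Do: sums.prime[x: %0]
See: 0
Do: filer.survey[p: /snide]
See: [fligridr/, towo]


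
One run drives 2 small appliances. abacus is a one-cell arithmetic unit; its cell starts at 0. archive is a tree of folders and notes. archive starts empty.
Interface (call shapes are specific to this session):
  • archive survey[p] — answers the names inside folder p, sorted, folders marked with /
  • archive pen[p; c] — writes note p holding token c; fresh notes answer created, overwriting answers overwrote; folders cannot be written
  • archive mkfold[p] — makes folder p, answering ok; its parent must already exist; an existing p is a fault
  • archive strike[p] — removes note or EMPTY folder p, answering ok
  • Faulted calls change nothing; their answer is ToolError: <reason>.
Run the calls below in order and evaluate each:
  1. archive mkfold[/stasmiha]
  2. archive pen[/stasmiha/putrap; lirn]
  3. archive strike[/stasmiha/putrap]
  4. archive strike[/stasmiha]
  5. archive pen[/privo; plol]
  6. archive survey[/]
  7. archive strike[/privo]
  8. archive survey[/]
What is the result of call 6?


Answer: [privo]

Derivation:
! archive mkfold(p=/stasmiha) => ok
! archive pen(p=/stasmiha/putrap, c=lirn) => created
! archive strike(p=/stasmiha/putrap) => ok
! archive strike(p=/stasmiha) => ok
! archive pen(p=/privo, c=plol) => created
! archive survey(p=/) => [privo]
! archive strike(p=/privo) => ok
! archive survey(p=/) => []


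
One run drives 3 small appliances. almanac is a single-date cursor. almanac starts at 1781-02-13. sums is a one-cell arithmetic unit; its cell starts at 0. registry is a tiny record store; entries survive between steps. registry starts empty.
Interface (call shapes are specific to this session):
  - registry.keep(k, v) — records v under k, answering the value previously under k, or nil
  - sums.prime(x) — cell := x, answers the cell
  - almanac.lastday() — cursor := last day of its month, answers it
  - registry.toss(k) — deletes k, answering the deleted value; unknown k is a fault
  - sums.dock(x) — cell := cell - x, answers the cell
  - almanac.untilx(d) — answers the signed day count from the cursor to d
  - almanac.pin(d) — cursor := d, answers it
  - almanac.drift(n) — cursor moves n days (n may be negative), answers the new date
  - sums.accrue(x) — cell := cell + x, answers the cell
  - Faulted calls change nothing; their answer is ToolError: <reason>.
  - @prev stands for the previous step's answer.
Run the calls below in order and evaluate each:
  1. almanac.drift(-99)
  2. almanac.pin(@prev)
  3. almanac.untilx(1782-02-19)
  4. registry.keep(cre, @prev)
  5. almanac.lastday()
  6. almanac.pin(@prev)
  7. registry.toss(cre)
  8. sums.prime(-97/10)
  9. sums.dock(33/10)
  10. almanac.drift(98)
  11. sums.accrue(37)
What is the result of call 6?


Answer: 1780-11-30

Derivation:
==> almanac.drift(n: -99)
<== 1780-11-06
==> almanac.pin(d: @prev)
<== 1780-11-06
==> almanac.untilx(d: 1782-02-19)
<== 470
==> registry.keep(k: cre, v: @prev)
<== nil
==> almanac.lastday()
<== 1780-11-30
==> almanac.pin(d: @prev)
<== 1780-11-30
==> registry.toss(k: cre)
<== 470
==> sums.prime(x: -97/10)
<== -97/10
==> sums.dock(x: 33/10)
<== -13
==> almanac.drift(n: 98)
<== 1781-03-08
==> sums.accrue(x: 37)
<== 24


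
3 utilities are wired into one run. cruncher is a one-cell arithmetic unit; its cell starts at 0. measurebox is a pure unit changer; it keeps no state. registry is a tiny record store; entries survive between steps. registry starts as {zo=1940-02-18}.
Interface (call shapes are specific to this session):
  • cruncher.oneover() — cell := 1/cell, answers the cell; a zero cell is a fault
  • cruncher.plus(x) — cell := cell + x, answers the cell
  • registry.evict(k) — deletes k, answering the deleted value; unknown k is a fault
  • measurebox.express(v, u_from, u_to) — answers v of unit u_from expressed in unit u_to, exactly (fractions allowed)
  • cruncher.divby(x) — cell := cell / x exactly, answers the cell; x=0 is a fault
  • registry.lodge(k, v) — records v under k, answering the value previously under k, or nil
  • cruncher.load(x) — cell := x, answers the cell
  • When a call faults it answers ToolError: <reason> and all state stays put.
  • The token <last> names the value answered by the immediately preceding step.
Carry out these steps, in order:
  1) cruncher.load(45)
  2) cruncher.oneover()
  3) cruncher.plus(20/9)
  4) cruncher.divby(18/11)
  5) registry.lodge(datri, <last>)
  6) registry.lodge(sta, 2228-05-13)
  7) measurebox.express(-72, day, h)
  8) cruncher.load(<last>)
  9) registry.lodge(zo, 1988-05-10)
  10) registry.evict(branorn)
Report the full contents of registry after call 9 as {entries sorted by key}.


Answer: {datri=1111/810, sta=2228-05-13, zo=1988-05-10}

Derivation:
Step: cruncher.load[x=45]
Result: 45
Step: cruncher.oneover[]
Result: 1/45
Step: cruncher.plus[x=20/9]
Result: 101/45
Step: cruncher.divby[x=18/11]
Result: 1111/810
Step: registry.lodge[k=datri; v=<last>]
Result: nil
Step: registry.lodge[k=sta; v=2228-05-13]
Result: nil
Step: measurebox.express[v=-72; u_from=day; u_to=h]
Result: -1728
Step: cruncher.load[x=<last>]
Result: -1728
Step: registry.lodge[k=zo; v=1988-05-10]
Result: 1940-02-18
Step: registry.evict[k=branorn]
Result: ToolError: no such key branorn
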